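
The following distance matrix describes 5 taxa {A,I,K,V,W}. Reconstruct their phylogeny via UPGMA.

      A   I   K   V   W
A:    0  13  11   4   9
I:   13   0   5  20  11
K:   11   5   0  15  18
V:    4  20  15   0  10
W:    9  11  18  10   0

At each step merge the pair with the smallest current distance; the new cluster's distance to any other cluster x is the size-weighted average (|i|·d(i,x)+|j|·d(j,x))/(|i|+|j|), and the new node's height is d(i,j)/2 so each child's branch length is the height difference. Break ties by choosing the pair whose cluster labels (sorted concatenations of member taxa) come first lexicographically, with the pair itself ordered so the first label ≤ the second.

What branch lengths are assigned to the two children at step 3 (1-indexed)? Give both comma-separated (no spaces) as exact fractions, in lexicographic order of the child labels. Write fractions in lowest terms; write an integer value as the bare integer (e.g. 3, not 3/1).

1. join A+V (d=4) ⇒ AV; edges |A|=2, |V|=2
  updated: d(AV,I)=33/2, d(AV,K)=13, d(AV,W)=19/2
2. join I+K (d=5) ⇒ IK; edges |I|=5/2, |K|=5/2
  updated: d(AV,IK)=59/4, d(IK,W)=29/2
3. join AV+W (d=19/2) ⇒ AVW; edges |AV|=11/4, |W|=19/4
  updated: d(AVW,IK)=44/3
4. join AVW+IK (d=44/3) ⇒ AIKVW; edges |AVW|=31/12, |IK|=29/6
final tree: (((A:2,V:2):11/4,W:19/4):31/12,(I:5/2,K:5/2):29/6)
total length: 287/12

11/4,19/4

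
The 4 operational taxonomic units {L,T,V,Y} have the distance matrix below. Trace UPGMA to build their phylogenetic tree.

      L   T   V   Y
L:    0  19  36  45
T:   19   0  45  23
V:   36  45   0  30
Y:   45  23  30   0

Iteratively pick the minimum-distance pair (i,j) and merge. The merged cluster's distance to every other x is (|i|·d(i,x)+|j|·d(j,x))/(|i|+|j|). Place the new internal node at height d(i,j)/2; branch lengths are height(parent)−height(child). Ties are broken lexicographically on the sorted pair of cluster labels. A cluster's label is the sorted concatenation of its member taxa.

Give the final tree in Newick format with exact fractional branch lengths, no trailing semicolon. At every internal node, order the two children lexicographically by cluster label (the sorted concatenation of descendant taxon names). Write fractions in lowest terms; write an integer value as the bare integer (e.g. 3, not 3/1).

step 1: merge (L,T) at d=19; branch lengths L→19/2, T→19/2; new cluster LT
  updated: d(LT,V)=81/2, d(LT,Y)=34
step 2: merge (V,Y) at d=30; branch lengths V→15, Y→15; new cluster VY
  updated: d(LT,VY)=149/4
step 3: merge (LT,VY) at d=149/4; branch lengths LT→73/8, VY→29/8; new cluster LTVY
final tree: ((L:19/2,T:19/2):73/8,(V:15,Y:15):29/8)
total length: 247/4

((L:19/2,T:19/2):73/8,(V:15,Y:15):29/8)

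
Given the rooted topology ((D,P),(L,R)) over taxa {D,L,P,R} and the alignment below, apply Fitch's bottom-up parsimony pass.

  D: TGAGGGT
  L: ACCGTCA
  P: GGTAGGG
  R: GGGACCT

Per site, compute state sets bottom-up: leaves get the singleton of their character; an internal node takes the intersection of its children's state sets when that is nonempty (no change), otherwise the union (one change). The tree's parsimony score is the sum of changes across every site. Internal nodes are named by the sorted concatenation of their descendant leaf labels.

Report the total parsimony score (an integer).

[col 0] DP: children D:{T}, P:{G} ∪→ {G,T}; cost 1
[col 0] LR: children L:{A}, R:{G} ∪→ {A,G}; cost 1
[col 0] DLPR: children DP:{G,T}, LR:{A,G} ∩→ {G}; cost 0
[col 1] DP: children D:{G}, P:{G} ∩→ {G}; cost 0
[col 1] LR: children L:{C}, R:{G} ∪→ {C,G}; cost 1
[col 1] DLPR: children DP:{G}, LR:{C,G} ∩→ {G}; cost 0
[col 2] DP: children D:{A}, P:{T} ∪→ {A,T}; cost 1
[col 2] LR: children L:{C}, R:{G} ∪→ {C,G}; cost 1
[col 2] DLPR: children DP:{A,T}, LR:{C,G} ∪→ {A,C,G,T}; cost 1
[col 3] DP: children D:{G}, P:{A} ∪→ {A,G}; cost 1
[col 3] LR: children L:{G}, R:{A} ∪→ {A,G}; cost 1
[col 3] DLPR: children DP:{A,G}, LR:{A,G} ∩→ {A,G}; cost 0
[col 4] DP: children D:{G}, P:{G} ∩→ {G}; cost 0
[col 4] LR: children L:{T}, R:{C} ∪→ {C,T}; cost 1
[col 4] DLPR: children DP:{G}, LR:{C,T} ∪→ {C,G,T}; cost 1
[col 5] DP: children D:{G}, P:{G} ∩→ {G}; cost 0
[col 5] LR: children L:{C}, R:{C} ∩→ {C}; cost 0
[col 5] DLPR: children DP:{G}, LR:{C} ∪→ {C,G}; cost 1
[col 6] DP: children D:{T}, P:{G} ∪→ {G,T}; cost 1
[col 6] LR: children L:{A}, R:{T} ∪→ {A,T}; cost 1
[col 6] DLPR: children DP:{G,T}, LR:{A,T} ∩→ {T}; cost 0
per-site changes: [2, 1, 3, 2, 2, 1, 2]; total = 13

13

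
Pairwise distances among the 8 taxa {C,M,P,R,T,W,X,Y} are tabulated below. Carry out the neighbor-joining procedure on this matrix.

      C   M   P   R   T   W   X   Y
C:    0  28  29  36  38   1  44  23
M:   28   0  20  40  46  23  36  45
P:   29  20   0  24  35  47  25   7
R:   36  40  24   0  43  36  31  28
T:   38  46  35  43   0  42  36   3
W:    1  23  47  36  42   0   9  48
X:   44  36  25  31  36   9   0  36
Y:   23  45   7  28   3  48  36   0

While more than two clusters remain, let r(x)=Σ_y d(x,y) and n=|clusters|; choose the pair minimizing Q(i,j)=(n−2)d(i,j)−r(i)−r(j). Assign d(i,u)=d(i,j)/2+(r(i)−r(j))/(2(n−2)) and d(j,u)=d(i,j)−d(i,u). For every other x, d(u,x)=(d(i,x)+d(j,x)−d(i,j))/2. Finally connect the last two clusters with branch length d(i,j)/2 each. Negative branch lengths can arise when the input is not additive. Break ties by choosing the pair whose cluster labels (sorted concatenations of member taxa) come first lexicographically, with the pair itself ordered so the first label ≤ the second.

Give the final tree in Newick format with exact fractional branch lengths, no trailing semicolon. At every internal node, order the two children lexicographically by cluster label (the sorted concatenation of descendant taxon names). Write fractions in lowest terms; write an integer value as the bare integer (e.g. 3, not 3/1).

1. join T+Y (d=3, Q=-415) ⇒ TY; edges |T|=71/12, |Y|=-35/12
  updated: d(C,TY)=29, d(M,TY)=44, d(P,TY)=39/2, d(R,TY)=34, d(TY,W)=87/2, d(TY,X)=69/2
2. join C+W (d=1, Q=-643/2) ⇒ CW; edges |C|=5/4, |W|=-1/4
  updated: d(CW,M)=25, d(CW,P)=75/2, d(CW,R)=71/2, d(CW,TY)=143/4, d(CW,X)=26
3. join CW+M (d=25, Q=-899/4) ⇒ CMW; edges |CW|=379/32, |M|=421/32
  updated: d(CMW,P)=65/4, d(CMW,R)=101/4, d(CMW,TY)=219/8, d(CMW,X)=37/2
4. join P+TY (d=39/2, Q=-1133/8) ⇒ PTY; edges |P|=223/48, |TY|=713/48
  updated: d(CMW,PTY)=193/16, d(PTY,R)=77/4, d(PTY,X)=20
5. join CMW+X (d=37/2, Q=-1413/16) ⇒ CMWX; edges |CMW|=373/64, |X|=811/64
  updated: d(CMWX,PTY)=217/32, d(CMWX,R)=151/8
6. join CMWX+PTY (d=217/32, Q=-1437/32) ⇒ CMPTWXY; edges |CMWX|=205/64, |PTY|=229/64
  updated: d(CMPTWXY,R)=1003/64
7. join CMPTWXY+R (d=1003/64) ⇒ CMPRTWXY; edges |CMPTWXY|=1003/128, |R|=1003/128
final tree: (((((C:5/4,W:-1/4):379/32,M:421/32):373/64,X:811/64):205/64,(P:223/48,(T:71/12,Y:-35/12):713/48):229/64):1003/128,R:1003/128)
total length: 5725/64

(((((C:5/4,W:-1/4):379/32,M:421/32):373/64,X:811/64):205/64,(P:223/48,(T:71/12,Y:-35/12):713/48):229/64):1003/128,R:1003/128)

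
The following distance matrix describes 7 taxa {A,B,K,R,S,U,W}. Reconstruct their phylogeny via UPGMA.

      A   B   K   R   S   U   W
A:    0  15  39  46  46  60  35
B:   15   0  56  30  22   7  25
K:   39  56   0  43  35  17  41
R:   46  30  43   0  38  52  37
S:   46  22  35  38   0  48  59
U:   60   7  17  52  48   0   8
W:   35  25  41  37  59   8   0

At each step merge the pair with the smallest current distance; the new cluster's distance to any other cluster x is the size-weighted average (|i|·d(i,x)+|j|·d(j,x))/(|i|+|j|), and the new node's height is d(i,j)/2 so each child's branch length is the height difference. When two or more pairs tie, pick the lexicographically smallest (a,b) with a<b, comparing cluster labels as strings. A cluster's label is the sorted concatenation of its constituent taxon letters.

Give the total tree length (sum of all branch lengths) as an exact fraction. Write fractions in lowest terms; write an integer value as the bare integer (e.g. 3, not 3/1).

1307/12

step 1: merge (B,U) at d=7; branch lengths B→7/2, U→7/2; new cluster BU
  updated: d(A,BU)=75/2, d(BU,K)=73/2, d(BU,R)=41, d(BU,S)=35, d(BU,W)=33/2
step 2: merge (BU,W) at d=33/2; branch lengths BU→19/4, W→33/4; new cluster BUW
  updated: d(A,BUW)=110/3, d(BUW,K)=38, d(BUW,R)=119/3, d(BUW,S)=43
step 3: merge (K,S) at d=35; branch lengths K→35/2, S→35/2; new cluster KS
  updated: d(A,KS)=85/2, d(BUW,KS)=81/2, d(KS,R)=81/2
step 4: merge (A,BUW) at d=110/3; branch lengths A→55/3, BUW→121/12; new cluster ABUW
  updated: d(ABUW,KS)=41, d(ABUW,R)=165/4
step 5: merge (KS,R) at d=81/2; branch lengths KS→11/4, R→81/4; new cluster KRS
  updated: d(ABUW,KRS)=493/12
step 6: merge (ABUW,KRS) at d=493/12; branch lengths ABUW→53/24, KRS→7/24; new cluster ABKRSUW
final tree: ((A:55/3,((B:7/2,U:7/2):19/4,W:33/4):121/12):53/24,((K:35/2,S:35/2):11/4,R:81/4):7/24)
total length: 1307/12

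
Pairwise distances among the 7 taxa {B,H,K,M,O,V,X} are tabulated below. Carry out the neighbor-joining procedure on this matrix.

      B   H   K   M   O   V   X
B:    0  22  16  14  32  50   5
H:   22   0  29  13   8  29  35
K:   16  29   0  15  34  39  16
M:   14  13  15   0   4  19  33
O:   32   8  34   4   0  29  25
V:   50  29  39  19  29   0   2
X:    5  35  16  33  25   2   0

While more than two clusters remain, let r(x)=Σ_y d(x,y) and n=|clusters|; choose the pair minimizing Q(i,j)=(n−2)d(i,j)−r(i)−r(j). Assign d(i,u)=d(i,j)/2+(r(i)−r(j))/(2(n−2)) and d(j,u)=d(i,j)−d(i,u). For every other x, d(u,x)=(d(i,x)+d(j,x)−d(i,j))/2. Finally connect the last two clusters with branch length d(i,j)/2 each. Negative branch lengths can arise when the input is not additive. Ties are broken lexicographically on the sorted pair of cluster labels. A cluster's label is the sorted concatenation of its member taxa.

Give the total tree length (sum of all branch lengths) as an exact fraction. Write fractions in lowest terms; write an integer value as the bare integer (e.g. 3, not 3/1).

893/16

1. join V+X (d=2, Q=-274) ⇒ VX; edges |V|=31/5, |X|=-21/5
  updated: d(B,VX)=53/2, d(H,VX)=31, d(K,VX)=53/2, d(M,VX)=25, d(O,VX)=26
2. join H+O (d=8, Q=-175) ⇒ HO; edges |H|=31/8, |O|=33/8
  updated: d(B,HO)=23, d(HO,K)=55/2, d(HO,M)=9/2, d(HO,VX)=49/2
3. join HO+M (d=9/2, Q=-249/2) ⇒ HMO; edges |HO|=23/4, |M|=-5/4
  updated: d(B,HMO)=65/4, d(HMO,K)=19, d(HMO,VX)=45/2
4. join B+K (d=16, Q=-353/4) ⇒ BK; edges |B|=117/16, |K|=139/16
  updated: d(BK,HMO)=77/8, d(BK,VX)=37/2
5. join BK+HMO (d=77/8, Q=-405/8) ⇒ BHKMO; edges |BK|=45/16, |HMO|=109/16
  updated: d(BHKMO,VX)=251/16
6. join BHKMO+VX (d=251/16) ⇒ BHKMOVX; edges |BHKMO|=251/32, |VX|=251/32
final tree: (((B:117/16,K:139/16):45/16,((H:31/8,O:33/8):23/4,M:-5/4):109/16):251/32,(V:31/5,X:-21/5):251/32)
total length: 893/16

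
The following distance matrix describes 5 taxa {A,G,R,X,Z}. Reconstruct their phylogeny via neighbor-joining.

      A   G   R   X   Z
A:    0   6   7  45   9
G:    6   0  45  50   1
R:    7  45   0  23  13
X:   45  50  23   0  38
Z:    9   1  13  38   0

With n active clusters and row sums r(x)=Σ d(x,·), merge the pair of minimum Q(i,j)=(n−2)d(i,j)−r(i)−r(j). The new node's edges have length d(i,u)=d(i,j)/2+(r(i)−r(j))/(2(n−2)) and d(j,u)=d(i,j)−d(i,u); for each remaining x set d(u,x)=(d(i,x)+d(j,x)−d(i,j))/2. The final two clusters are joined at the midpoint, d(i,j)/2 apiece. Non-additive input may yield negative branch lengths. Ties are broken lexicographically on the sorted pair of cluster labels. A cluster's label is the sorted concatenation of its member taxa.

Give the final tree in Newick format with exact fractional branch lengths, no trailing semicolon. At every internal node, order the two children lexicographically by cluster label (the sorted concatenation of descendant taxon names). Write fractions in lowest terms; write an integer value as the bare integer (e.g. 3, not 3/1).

(((A:-3/2,(R:1/6,X:137/6):16):17/2,G:21/4):-17/8,Z:-17/8)

1. join R+X (d=23, Q=-175) ⇒ RX; edges |R|=1/6, |X|=137/6
  updated: d(A,RX)=29/2, d(G,RX)=36, d(RX,Z)=14
2. join A+RX (d=29/2, Q=-65) ⇒ ARX; edges |A|=-3/2, |RX|=16
  updated: d(ARX,G)=55/4, d(ARX,Z)=17/4
3. join ARX+G (d=55/4, Q=-19) ⇒ AGRX; edges |ARX|=17/2, |G|=21/4
  updated: d(AGRX,Z)=-17/4
4. join AGRX+Z (d=-17/4) ⇒ AGRXZ; edges |AGRX|=-17/8, |Z|=-17/8
final tree: (((A:-3/2,(R:1/6,X:137/6):16):17/2,G:21/4):-17/8,Z:-17/8)
total length: 47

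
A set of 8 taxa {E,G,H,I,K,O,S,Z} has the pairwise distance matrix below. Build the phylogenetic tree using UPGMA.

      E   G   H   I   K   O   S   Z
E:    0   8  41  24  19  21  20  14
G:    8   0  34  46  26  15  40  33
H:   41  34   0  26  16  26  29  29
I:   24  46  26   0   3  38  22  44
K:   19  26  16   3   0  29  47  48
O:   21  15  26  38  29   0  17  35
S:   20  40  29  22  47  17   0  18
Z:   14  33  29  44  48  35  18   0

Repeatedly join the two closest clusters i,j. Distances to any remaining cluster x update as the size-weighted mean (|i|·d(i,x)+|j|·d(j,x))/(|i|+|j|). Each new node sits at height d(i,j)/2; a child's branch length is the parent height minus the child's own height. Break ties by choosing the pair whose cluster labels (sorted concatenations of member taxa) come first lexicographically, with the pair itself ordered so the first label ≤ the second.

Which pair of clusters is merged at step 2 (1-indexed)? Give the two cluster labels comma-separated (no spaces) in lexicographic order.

E,G

step 1: merge (I,K) at d=3; branch lengths I→3/2, K→3/2; new cluster IK
  updated: d(E,IK)=43/2, d(G,IK)=36, d(H,IK)=21, d(IK,O)=67/2, d(IK,S)=69/2, d(IK,Z)=46
step 2: merge (E,G) at d=8; branch lengths E→4, G→4; new cluster EG
  updated: d(EG,H)=75/2, d(EG,IK)=115/4, d(EG,O)=18, d(EG,S)=30, d(EG,Z)=47/2
step 3: merge (O,S) at d=17; branch lengths O→17/2, S→17/2; new cluster OS
  updated: d(EG,OS)=24, d(H,OS)=55/2, d(IK,OS)=34, d(OS,Z)=53/2
step 4: merge (H,IK) at d=21; branch lengths H→21/2, IK→9; new cluster HIK
  updated: d(EG,HIK)=95/3, d(HIK,OS)=191/6, d(HIK,Z)=121/3
step 5: merge (EG,Z) at d=47/2; branch lengths EG→31/4, Z→47/4; new cluster EGZ
  updated: d(EGZ,HIK)=311/9, d(EGZ,OS)=149/6
step 6: merge (EGZ,OS) at d=149/6; branch lengths EGZ→2/3, OS→47/12; new cluster EGOSZ
  updated: d(EGOSZ,HIK)=502/15
step 7: merge (EGOSZ,HIK) at d=502/15; branch lengths EGOSZ→259/60, HIK→187/30; new cluster EGHIKOSZ
final tree: ((((E:4,G:4):31/4,Z:47/4):2/3,(O:17/2,S:17/2):47/12):259/60,(H:21/2,(I:3/2,K:3/2):9):187/30)
total length: 1232/15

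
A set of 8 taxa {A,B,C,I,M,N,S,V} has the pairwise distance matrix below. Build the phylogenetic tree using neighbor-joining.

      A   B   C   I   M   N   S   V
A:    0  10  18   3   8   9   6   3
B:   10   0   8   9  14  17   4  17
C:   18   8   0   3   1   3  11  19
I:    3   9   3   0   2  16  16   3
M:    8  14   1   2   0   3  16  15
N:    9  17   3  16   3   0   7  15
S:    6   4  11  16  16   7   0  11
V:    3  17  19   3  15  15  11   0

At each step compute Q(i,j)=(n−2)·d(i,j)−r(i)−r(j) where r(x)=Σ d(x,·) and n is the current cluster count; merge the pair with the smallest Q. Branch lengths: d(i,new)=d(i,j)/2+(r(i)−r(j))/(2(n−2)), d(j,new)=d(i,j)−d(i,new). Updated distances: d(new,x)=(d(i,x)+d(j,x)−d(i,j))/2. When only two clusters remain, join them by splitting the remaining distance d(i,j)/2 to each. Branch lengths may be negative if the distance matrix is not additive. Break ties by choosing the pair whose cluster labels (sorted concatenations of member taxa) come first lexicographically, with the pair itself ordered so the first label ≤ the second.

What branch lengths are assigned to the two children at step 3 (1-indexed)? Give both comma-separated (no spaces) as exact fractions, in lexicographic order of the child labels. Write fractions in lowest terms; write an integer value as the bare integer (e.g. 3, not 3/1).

1. join B+S (d=4, Q=-126) ⇒ BS; edges |B|=8/3, |S|=4/3
  updated: d(A,BS)=6, d(BS,C)=15/2, d(BS,I)=21/2, d(BS,M)=13, d(BS,N)=10, d(BS,V)=12
2. join A+V (d=3, Q=-99) ⇒ AV; edges |A|=-1/2, |V|=7/2
  updated: d(AV,BS)=15/2, d(AV,C)=17, d(AV,I)=3/2, d(AV,M)=10, d(AV,N)=21/2
3. join AV+I (d=3/2, Q=-147/2) ⇒ AIV; edges |AV|=39/16, |I|=-15/16
  updated: d(AIV,BS)=33/4, d(AIV,C)=37/4, d(AIV,M)=21/4, d(AIV,N)=25/2
4. join AIV+BS (d=33/4, Q=-197/4) ⇒ ABISV; edges |AIV|=85/24, |BS|=113/24
  updated: d(ABISV,C)=17/4, d(ABISV,M)=5, d(ABISV,N)=57/8
5. join ABISV+C (d=17/4, Q=-129/8) ⇒ ABCISV; edges |ABISV|=133/32, |C|=3/32
  updated: d(ABCISV,M)=7/8, d(ABCISV,N)=47/16
6. join ABCISV+M (d=7/8, Q=-109/16) ⇒ ABCIMSV; edges |ABCISV|=13/32, |M|=15/32
  updated: d(ABCIMSV,N)=81/32
7. join ABCIMSV+N (d=81/32) ⇒ ABCIMNSV; edges |ABCIMSV|=81/64, |N|=81/64
final tree: ((((((A:-1/2,V:7/2):39/16,I:-15/16):85/24,(B:8/3,S:4/3):113/24):133/32,C:3/32):13/32,M:15/32):81/64,N:81/64)
total length: 781/32

39/16,-15/16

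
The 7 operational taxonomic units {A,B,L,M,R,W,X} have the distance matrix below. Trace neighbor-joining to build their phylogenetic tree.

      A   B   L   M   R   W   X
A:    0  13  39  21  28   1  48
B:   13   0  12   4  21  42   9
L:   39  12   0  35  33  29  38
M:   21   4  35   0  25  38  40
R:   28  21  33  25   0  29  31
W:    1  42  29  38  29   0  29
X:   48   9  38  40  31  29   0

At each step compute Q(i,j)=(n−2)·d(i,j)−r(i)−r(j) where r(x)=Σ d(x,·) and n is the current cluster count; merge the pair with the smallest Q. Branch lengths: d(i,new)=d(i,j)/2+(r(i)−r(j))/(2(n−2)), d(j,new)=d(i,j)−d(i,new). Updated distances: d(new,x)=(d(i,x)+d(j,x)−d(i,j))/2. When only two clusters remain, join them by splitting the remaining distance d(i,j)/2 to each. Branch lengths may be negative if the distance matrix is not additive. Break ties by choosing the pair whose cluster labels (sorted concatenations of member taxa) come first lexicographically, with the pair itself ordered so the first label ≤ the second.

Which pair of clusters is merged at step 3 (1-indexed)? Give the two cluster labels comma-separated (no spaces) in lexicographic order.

BX,L

1. join A+W (d=1, Q=-313) ⇒ AW; edges |A|=-13/10, |W|=23/10
  updated: d(AW,B)=27, d(AW,L)=67/2, d(AW,M)=29, d(AW,R)=28, d(AW,X)=38
2. join B+X (d=9, Q=-193) ⇒ BX; edges |B|=-47/8, |X|=119/8
  updated: d(AW,BX)=28, d(BX,L)=41/2, d(BX,M)=35/2, d(BX,R)=43/2
3. join BX+L (d=41/2, Q=-148) ⇒ BLX; edges |BX|=9/2, |L|=16
  updated: d(AW,BLX)=41/2, d(BLX,M)=16, d(BLX,R)=17
4. join AW+R (d=28, Q=-183/2) ⇒ ARW; edges |AW|=127/8, |R|=97/8
  updated: d(ARW,BLX)=19/4, d(ARW,M)=13
5. join ARW+BLX (d=19/4, Q=-135/4) ⇒ ABLRWX; edges |ARW|=7/8, |BLX|=31/8
  updated: d(ABLRWX,M)=97/8
6. join ABLRWX+M (d=97/8) ⇒ ABLMRWX; edges |ABLRWX|=97/16, |M|=97/16
final tree: ((((A:-13/10,W:23/10):127/8,R:97/8):7/8,((B:-47/8,X:119/8):9/2,L:16):31/8):97/16,M:97/16)
total length: 603/8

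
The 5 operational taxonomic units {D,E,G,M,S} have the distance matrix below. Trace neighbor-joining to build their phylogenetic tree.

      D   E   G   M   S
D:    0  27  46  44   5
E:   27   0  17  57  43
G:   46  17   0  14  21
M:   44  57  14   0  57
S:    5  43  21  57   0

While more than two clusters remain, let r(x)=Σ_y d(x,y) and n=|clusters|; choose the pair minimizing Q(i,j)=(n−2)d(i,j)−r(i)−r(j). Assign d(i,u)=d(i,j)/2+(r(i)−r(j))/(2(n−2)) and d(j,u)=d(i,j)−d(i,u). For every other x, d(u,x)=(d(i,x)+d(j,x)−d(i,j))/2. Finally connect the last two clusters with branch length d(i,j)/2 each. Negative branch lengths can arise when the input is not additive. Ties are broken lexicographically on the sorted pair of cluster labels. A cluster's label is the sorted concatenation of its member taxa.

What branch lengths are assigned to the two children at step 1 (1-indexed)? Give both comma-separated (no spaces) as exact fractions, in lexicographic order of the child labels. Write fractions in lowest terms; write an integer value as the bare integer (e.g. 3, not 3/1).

1. join D+S (d=5, Q=-233) ⇒ DS; edges |D|=11/6, |S|=19/6
  updated: d(DS,E)=65/2, d(DS,G)=31, d(DS,M)=48
2. join DS+E (d=65/2, Q=-153) ⇒ DES; edges |DS|=35/2, |E|=15
  updated: d(DES,G)=31/4, d(DES,M)=145/4
3. join DES+G (d=31/4, Q=-58) ⇒ DEGS; edges |DES|=15, |G|=-29/4
  updated: d(DEGS,M)=85/4
4. join DEGS+M (d=85/4) ⇒ DEGMS; edges |DEGS|=85/8, |M|=85/8
final tree: ((((D:11/6,S:19/6):35/2,E:15):15,G:-29/4):85/8,M:85/8)
total length: 133/2

11/6,19/6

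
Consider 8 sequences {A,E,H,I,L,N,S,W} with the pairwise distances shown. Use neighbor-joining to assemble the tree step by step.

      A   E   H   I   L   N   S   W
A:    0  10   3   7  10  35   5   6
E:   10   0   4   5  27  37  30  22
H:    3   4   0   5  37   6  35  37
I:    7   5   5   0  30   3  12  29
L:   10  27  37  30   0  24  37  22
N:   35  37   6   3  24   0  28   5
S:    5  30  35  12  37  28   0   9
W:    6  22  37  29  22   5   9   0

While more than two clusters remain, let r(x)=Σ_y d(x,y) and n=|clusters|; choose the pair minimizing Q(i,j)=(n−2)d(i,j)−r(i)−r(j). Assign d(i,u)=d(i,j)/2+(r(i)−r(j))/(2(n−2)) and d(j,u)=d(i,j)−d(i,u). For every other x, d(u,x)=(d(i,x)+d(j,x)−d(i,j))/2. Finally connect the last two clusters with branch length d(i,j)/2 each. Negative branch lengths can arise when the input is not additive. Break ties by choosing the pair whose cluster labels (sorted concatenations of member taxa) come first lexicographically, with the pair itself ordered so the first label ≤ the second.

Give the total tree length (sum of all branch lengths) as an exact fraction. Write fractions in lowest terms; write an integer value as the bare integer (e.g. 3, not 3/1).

iteration 1: select E,H (d=4, Q=-238); attach at lengths (8/3, 4/3); label the merged cluster EH
  updated: d(A,EH)=9/2, d(EH,I)=3, d(EH,L)=30, d(EH,N)=39/2, d(EH,S)=61/2, d(EH,W)=55/2
iteration 2: select N,W (d=5, Q=-188); attach at lengths (41/10, 9/10); label the merged cluster NW
  updated: d(A,NW)=18, d(EH,NW)=21, d(I,NW)=27/2, d(L,NW)=41/2, d(NW,S)=16
iteration 3: select EH,I (d=3, Q=-285/2); attach at lengths (71/16, -23/16); label the merged cluster EHI
  updated: d(A,EHI)=17/4, d(EHI,L)=57/2, d(EHI,NW)=63/4, d(EHI,S)=79/4
iteration 4: select L,NW (d=41/2, Q=-419/4); attach at lengths (349/24, 143/24); label the merged cluster LNW
  updated: d(A,LNW)=15/4, d(EHI,LNW)=95/8, d(LNW,S)=65/4
iteration 5: select A,S (d=5, Q=-44); attach at lengths (-9/2, 19/2); label the merged cluster AS
  updated: d(AS,EHI)=19/2, d(AS,LNW)=15/2
iteration 6: select AS,EHI (d=19/2, Q=-231/8); attach at lengths (41/16, 111/16); label the merged cluster AEHIS
  updated: d(AEHIS,LNW)=79/16
iteration 7: select AEHIS,LNW (d=79/16); attach at lengths (79/32, 79/32); label the merged cluster AEHILNSW
final tree: (((A:-9/2,S:19/2):41/16,((E:8/3,H:4/3):71/16,I:-23/16):111/16):79/32,(L:349/24,(N:41/10,W:9/10):143/24):79/32)
total length: 831/16

831/16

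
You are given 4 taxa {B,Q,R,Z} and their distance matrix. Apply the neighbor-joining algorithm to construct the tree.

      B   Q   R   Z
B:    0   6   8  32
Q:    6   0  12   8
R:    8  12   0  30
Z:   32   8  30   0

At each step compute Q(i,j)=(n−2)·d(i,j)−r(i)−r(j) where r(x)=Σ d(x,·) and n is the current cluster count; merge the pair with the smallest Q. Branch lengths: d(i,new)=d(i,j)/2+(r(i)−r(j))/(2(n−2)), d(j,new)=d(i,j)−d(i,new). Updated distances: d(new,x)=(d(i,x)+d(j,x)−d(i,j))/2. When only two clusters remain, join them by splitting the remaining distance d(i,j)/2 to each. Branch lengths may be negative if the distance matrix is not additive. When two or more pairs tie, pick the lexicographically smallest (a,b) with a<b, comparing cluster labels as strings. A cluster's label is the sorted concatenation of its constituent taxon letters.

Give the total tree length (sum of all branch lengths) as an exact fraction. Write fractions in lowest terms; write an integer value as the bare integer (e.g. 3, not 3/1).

28

step 1: merge (B,R) at d=8, Q=-80; branch lengths B→3, R→5; new cluster BR
  updated: d(BR,Q)=5, d(BR,Z)=27
step 2: merge (BR,Q) at d=5, Q=-40; branch lengths BR→12, Q→-7; new cluster BQR
  updated: d(BQR,Z)=15
step 3: merge (BQR,Z) at d=15; branch lengths BQR→15/2, Z→15/2; new cluster BQRZ
final tree: (((B:3,R:5):12,Q:-7):15/2,Z:15/2)
total length: 28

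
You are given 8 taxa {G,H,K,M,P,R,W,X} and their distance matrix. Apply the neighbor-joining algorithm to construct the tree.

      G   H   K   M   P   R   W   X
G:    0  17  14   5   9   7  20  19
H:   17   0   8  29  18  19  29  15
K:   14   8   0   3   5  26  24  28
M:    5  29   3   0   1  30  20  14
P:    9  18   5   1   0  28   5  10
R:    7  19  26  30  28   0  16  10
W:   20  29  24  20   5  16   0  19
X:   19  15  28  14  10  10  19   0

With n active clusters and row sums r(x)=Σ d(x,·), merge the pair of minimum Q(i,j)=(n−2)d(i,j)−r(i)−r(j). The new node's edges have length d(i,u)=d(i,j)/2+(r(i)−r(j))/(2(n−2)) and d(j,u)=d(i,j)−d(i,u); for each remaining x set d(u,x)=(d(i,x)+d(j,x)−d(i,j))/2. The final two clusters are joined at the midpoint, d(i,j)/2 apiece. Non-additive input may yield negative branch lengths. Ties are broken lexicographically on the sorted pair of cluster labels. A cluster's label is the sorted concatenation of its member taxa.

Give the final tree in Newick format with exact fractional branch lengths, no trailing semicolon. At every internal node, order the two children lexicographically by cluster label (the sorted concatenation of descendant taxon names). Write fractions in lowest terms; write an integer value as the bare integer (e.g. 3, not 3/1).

iteration 1: select H,K (d=8, Q=-195); attach at lengths (25/4, 7/4); label the merged cluster HK
  updated: d(G,HK)=23/2, d(HK,M)=12, d(HK,P)=15/2, d(HK,R)=37/2, d(HK,W)=45/2, d(HK,X)=35/2
iteration 2: select R,X (d=10, Q=-149); attach at lengths (7, 3); label the merged cluster RX
  updated: d(G,RX)=8, d(HK,RX)=13, d(M,RX)=17, d(P,RX)=14, d(RX,W)=25/2
iteration 3: select P,W (d=5, Q=-193/2); attach at lengths (-47/16, 127/16); label the merged cluster PW
  updated: d(G,PW)=12, d(HK,PW)=25/2, d(M,PW)=8, d(PW,RX)=43/4
iteration 4: select G,M (d=5, Q=-127/2); attach at lengths (19/12, 41/12); label the merged cluster GM
  updated: d(GM,HK)=37/4, d(GM,PW)=15/2, d(GM,RX)=10
iteration 5: select GM,HK (d=37/4, Q=-43); attach at lengths (21/8, 53/8); label the merged cluster GHKM
  updated: d(GHKM,PW)=43/8, d(GHKM,RX)=55/8
iteration 6: select GHKM,PW (d=43/8, Q=-23); attach at lengths (3/4, 37/8); label the merged cluster GHKMPW
  updated: d(GHKMPW,RX)=49/8
iteration 7: select GHKMPW,RX (d=49/8); attach at lengths (49/16, 49/16); label the merged cluster GHKMPRWX
final tree: ((((G:19/12,M:41/12):21/8,(H:25/4,K:7/4):53/8):3/4,(P:-47/16,W:127/16):37/8):49/16,(R:7,X:3):49/16)
total length: 195/4

((((G:19/12,M:41/12):21/8,(H:25/4,K:7/4):53/8):3/4,(P:-47/16,W:127/16):37/8):49/16,(R:7,X:3):49/16)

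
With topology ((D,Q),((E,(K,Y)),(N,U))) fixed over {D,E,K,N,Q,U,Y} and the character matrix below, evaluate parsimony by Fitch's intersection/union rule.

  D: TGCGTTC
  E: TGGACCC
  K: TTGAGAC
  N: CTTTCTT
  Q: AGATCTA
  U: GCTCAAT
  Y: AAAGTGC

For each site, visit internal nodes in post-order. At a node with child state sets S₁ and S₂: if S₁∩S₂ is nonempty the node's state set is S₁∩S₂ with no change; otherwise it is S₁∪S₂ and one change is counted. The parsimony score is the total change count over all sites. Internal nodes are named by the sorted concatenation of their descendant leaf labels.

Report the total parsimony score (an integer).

26

site 0, node DQ: D={T} ∪ Q={A} → {A,T} (+1)
site 0, node KY: K={T} ∪ Y={A} → {A,T} (+1)
site 0, node EKY: E={T} ∩ KY={A,T} → {T} (+0)
site 0, node NU: N={C} ∪ U={G} → {C,G} (+1)
site 0, node EKNUY: EKY={T} ∪ NU={C,G} → {C,G,T} (+1)
site 0, node DEKNQUY: DQ={A,T} ∩ EKNUY={C,G,T} → {T} (+0)
site 1, node DQ: D={G} ∩ Q={G} → {G} (+0)
site 1, node KY: K={T} ∪ Y={A} → {A,T} (+1)
site 1, node EKY: E={G} ∪ KY={A,T} → {A,G,T} (+1)
site 1, node NU: N={T} ∪ U={C} → {C,T} (+1)
site 1, node EKNUY: EKY={A,G,T} ∩ NU={C,T} → {T} (+0)
site 1, node DEKNQUY: DQ={G} ∪ EKNUY={T} → {G,T} (+1)
site 2, node DQ: D={C} ∪ Q={A} → {A,C} (+1)
site 2, node KY: K={G} ∪ Y={A} → {A,G} (+1)
site 2, node EKY: E={G} ∩ KY={A,G} → {G} (+0)
site 2, node NU: N={T} ∩ U={T} → {T} (+0)
site 2, node EKNUY: EKY={G} ∪ NU={T} → {G,T} (+1)
site 2, node DEKNQUY: DQ={A,C} ∪ EKNUY={G,T} → {A,C,G,T} (+1)
site 3, node DQ: D={G} ∪ Q={T} → {G,T} (+1)
site 3, node KY: K={A} ∪ Y={G} → {A,G} (+1)
site 3, node EKY: E={A} ∩ KY={A,G} → {A} (+0)
site 3, node NU: N={T} ∪ U={C} → {C,T} (+1)
site 3, node EKNUY: EKY={A} ∪ NU={C,T} → {A,C,T} (+1)
site 3, node DEKNQUY: DQ={G,T} ∩ EKNUY={A,C,T} → {T} (+0)
site 4, node DQ: D={T} ∪ Q={C} → {C,T} (+1)
site 4, node KY: K={G} ∪ Y={T} → {G,T} (+1)
site 4, node EKY: E={C} ∪ KY={G,T} → {C,G,T} (+1)
site 4, node NU: N={C} ∪ U={A} → {A,C} (+1)
site 4, node EKNUY: EKY={C,G,T} ∩ NU={A,C} → {C} (+0)
site 4, node DEKNQUY: DQ={C,T} ∩ EKNUY={C} → {C} (+0)
site 5, node DQ: D={T} ∩ Q={T} → {T} (+0)
site 5, node KY: K={A} ∪ Y={G} → {A,G} (+1)
site 5, node EKY: E={C} ∪ KY={A,G} → {A,C,G} (+1)
site 5, node NU: N={T} ∪ U={A} → {A,T} (+1)
site 5, node EKNUY: EKY={A,C,G} ∩ NU={A,T} → {A} (+0)
site 5, node DEKNQUY: DQ={T} ∪ EKNUY={A} → {A,T} (+1)
site 6, node DQ: D={C} ∪ Q={A} → {A,C} (+1)
site 6, node KY: K={C} ∩ Y={C} → {C} (+0)
site 6, node EKY: E={C} ∩ KY={C} → {C} (+0)
site 6, node NU: N={T} ∩ U={T} → {T} (+0)
site 6, node EKNUY: EKY={C} ∪ NU={T} → {C,T} (+1)
site 6, node DEKNQUY: DQ={A,C} ∩ EKNUY={C,T} → {C} (+0)
per-site changes: [4, 4, 4, 4, 4, 4, 2]; total = 26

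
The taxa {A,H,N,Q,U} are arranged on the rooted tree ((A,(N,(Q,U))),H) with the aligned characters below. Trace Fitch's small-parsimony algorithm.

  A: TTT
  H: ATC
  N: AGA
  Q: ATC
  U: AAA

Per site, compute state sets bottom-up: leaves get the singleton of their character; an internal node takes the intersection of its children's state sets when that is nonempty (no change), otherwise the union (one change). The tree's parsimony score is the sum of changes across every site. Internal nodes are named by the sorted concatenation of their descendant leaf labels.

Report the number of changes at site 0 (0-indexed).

1

site 0, node QU: Q={A} ∩ U={A} → {A} (+0)
site 0, node NQU: N={A} ∩ QU={A} → {A} (+0)
site 0, node ANQU: A={T} ∪ NQU={A} → {A,T} (+1)
site 0, node AHNQU: ANQU={A,T} ∩ H={A} → {A} (+0)
site 1, node QU: Q={T} ∪ U={A} → {A,T} (+1)
site 1, node NQU: N={G} ∪ QU={A,T} → {A,G,T} (+1)
site 1, node ANQU: A={T} ∩ NQU={A,G,T} → {T} (+0)
site 1, node AHNQU: ANQU={T} ∩ H={T} → {T} (+0)
site 2, node QU: Q={C} ∪ U={A} → {A,C} (+1)
site 2, node NQU: N={A} ∩ QU={A,C} → {A} (+0)
site 2, node ANQU: A={T} ∪ NQU={A} → {A,T} (+1)
site 2, node AHNQU: ANQU={A,T} ∪ H={C} → {A,C,T} (+1)
per-site changes: [1, 2, 3]; total = 6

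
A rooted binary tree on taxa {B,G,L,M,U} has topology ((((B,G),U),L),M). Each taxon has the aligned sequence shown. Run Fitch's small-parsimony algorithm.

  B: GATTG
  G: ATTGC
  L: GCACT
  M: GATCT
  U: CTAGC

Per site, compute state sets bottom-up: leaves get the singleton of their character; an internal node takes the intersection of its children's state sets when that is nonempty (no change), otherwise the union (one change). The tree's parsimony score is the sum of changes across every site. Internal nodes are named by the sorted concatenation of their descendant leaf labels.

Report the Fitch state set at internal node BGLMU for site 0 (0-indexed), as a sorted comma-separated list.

G

[col 0] BG: children B:{G}, G:{A} ∪→ {A,G}; cost 1
[col 0] BGU: children BG:{A,G}, U:{C} ∪→ {A,C,G}; cost 1
[col 0] BGLU: children BGU:{A,C,G}, L:{G} ∩→ {G}; cost 0
[col 0] BGLMU: children BGLU:{G}, M:{G} ∩→ {G}; cost 0
[col 1] BG: children B:{A}, G:{T} ∪→ {A,T}; cost 1
[col 1] BGU: children BG:{A,T}, U:{T} ∩→ {T}; cost 0
[col 1] BGLU: children BGU:{T}, L:{C} ∪→ {C,T}; cost 1
[col 1] BGLMU: children BGLU:{C,T}, M:{A} ∪→ {A,C,T}; cost 1
[col 2] BG: children B:{T}, G:{T} ∩→ {T}; cost 0
[col 2] BGU: children BG:{T}, U:{A} ∪→ {A,T}; cost 1
[col 2] BGLU: children BGU:{A,T}, L:{A} ∩→ {A}; cost 0
[col 2] BGLMU: children BGLU:{A}, M:{T} ∪→ {A,T}; cost 1
[col 3] BG: children B:{T}, G:{G} ∪→ {G,T}; cost 1
[col 3] BGU: children BG:{G,T}, U:{G} ∩→ {G}; cost 0
[col 3] BGLU: children BGU:{G}, L:{C} ∪→ {C,G}; cost 1
[col 3] BGLMU: children BGLU:{C,G}, M:{C} ∩→ {C}; cost 0
[col 4] BG: children B:{G}, G:{C} ∪→ {C,G}; cost 1
[col 4] BGU: children BG:{C,G}, U:{C} ∩→ {C}; cost 0
[col 4] BGLU: children BGU:{C}, L:{T} ∪→ {C,T}; cost 1
[col 4] BGLMU: children BGLU:{C,T}, M:{T} ∩→ {T}; cost 0
per-site changes: [2, 3, 2, 2, 2]; total = 11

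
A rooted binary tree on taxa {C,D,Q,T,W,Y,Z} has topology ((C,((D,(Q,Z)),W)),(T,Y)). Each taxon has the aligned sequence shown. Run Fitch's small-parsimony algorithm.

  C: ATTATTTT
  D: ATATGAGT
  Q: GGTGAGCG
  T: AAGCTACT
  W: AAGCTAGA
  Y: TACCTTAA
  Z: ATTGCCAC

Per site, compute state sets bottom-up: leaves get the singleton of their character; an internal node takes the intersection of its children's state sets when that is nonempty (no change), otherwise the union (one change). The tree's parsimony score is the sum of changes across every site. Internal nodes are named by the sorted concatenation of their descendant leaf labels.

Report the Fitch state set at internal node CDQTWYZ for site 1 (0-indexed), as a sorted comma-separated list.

A,T

QZ@0: {G} ∪ {A} = {A,G} (union, +1)
DQZ@0: {A} ∩ {A,G} = {A} (intersection, +0)
DQWZ@0: {A} ∩ {A} = {A} (intersection, +0)
CDQWZ@0: {A} ∩ {A} = {A} (intersection, +0)
TY@0: {A} ∪ {T} = {A,T} (union, +1)
CDQTWYZ@0: {A} ∩ {A,T} = {A} (intersection, +0)
QZ@1: {G} ∪ {T} = {G,T} (union, +1)
DQZ@1: {T} ∩ {G,T} = {T} (intersection, +0)
DQWZ@1: {T} ∪ {A} = {A,T} (union, +1)
CDQWZ@1: {T} ∩ {A,T} = {T} (intersection, +0)
TY@1: {A} ∩ {A} = {A} (intersection, +0)
CDQTWYZ@1: {T} ∪ {A} = {A,T} (union, +1)
QZ@2: {T} ∩ {T} = {T} (intersection, +0)
DQZ@2: {A} ∪ {T} = {A,T} (union, +1)
DQWZ@2: {A,T} ∪ {G} = {A,G,T} (union, +1)
CDQWZ@2: {T} ∩ {A,G,T} = {T} (intersection, +0)
TY@2: {G} ∪ {C} = {C,G} (union, +1)
CDQTWYZ@2: {T} ∪ {C,G} = {C,G,T} (union, +1)
QZ@3: {G} ∩ {G} = {G} (intersection, +0)
DQZ@3: {T} ∪ {G} = {G,T} (union, +1)
DQWZ@3: {G,T} ∪ {C} = {C,G,T} (union, +1)
CDQWZ@3: {A} ∪ {C,G,T} = {A,C,G,T} (union, +1)
TY@3: {C} ∩ {C} = {C} (intersection, +0)
CDQTWYZ@3: {A,C,G,T} ∩ {C} = {C} (intersection, +0)
QZ@4: {A} ∪ {C} = {A,C} (union, +1)
DQZ@4: {G} ∪ {A,C} = {A,C,G} (union, +1)
DQWZ@4: {A,C,G} ∪ {T} = {A,C,G,T} (union, +1)
CDQWZ@4: {T} ∩ {A,C,G,T} = {T} (intersection, +0)
TY@4: {T} ∩ {T} = {T} (intersection, +0)
CDQTWYZ@4: {T} ∩ {T} = {T} (intersection, +0)
QZ@5: {G} ∪ {C} = {C,G} (union, +1)
DQZ@5: {A} ∪ {C,G} = {A,C,G} (union, +1)
DQWZ@5: {A,C,G} ∩ {A} = {A} (intersection, +0)
CDQWZ@5: {T} ∪ {A} = {A,T} (union, +1)
TY@5: {A} ∪ {T} = {A,T} (union, +1)
CDQTWYZ@5: {A,T} ∩ {A,T} = {A,T} (intersection, +0)
QZ@6: {C} ∪ {A} = {A,C} (union, +1)
DQZ@6: {G} ∪ {A,C} = {A,C,G} (union, +1)
DQWZ@6: {A,C,G} ∩ {G} = {G} (intersection, +0)
CDQWZ@6: {T} ∪ {G} = {G,T} (union, +1)
TY@6: {C} ∪ {A} = {A,C} (union, +1)
CDQTWYZ@6: {G,T} ∪ {A,C} = {A,C,G,T} (union, +1)
QZ@7: {G} ∪ {C} = {C,G} (union, +1)
DQZ@7: {T} ∪ {C,G} = {C,G,T} (union, +1)
DQWZ@7: {C,G,T} ∪ {A} = {A,C,G,T} (union, +1)
CDQWZ@7: {T} ∩ {A,C,G,T} = {T} (intersection, +0)
TY@7: {T} ∪ {A} = {A,T} (union, +1)
CDQTWYZ@7: {T} ∩ {A,T} = {T} (intersection, +0)
per-site changes: [2, 3, 4, 3, 3, 4, 5, 4]; total = 28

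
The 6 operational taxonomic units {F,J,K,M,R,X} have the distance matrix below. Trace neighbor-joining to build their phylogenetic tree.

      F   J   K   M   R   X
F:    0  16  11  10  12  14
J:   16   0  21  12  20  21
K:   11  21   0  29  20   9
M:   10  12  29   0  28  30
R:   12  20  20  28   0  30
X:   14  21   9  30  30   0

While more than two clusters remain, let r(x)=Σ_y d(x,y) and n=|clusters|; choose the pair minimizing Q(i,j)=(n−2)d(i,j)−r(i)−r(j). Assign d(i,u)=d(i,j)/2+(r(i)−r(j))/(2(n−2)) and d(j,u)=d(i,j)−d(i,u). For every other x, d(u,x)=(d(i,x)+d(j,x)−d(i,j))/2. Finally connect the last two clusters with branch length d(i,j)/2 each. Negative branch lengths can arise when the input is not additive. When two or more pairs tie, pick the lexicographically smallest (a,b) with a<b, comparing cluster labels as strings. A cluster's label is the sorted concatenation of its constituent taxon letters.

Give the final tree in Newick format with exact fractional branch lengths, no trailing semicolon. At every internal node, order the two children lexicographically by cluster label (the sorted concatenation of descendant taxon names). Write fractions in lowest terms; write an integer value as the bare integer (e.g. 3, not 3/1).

(((F:-1/16,(K:11/4,X:25/4):129/16):9/16,(J:17/4,M:31/4):101/16):187/32,R:187/32)

iteration 1: select K,X (d=9, Q=-158); attach at lengths (11/4, 25/4); label the merged cluster KX
  updated: d(F,KX)=8, d(J,KX)=33/2, d(KX,M)=25, d(KX,R)=41/2
iteration 2: select J,M (d=12, Q=-207/2); attach at lengths (17/4, 31/4); label the merged cluster JM
  updated: d(F,JM)=7, d(JM,KX)=59/4, d(JM,R)=18
iteration 3: select F,KX (d=8, Q=-217/4); attach at lengths (-1/16, 129/16); label the merged cluster FKX
  updated: d(FKX,JM)=55/8, d(FKX,R)=49/4
iteration 4: select FKX,JM (d=55/8, Q=-297/8); attach at lengths (9/16, 101/16); label the merged cluster FJKMX
  updated: d(FJKMX,R)=187/16
iteration 5: select FJKMX,R (d=187/16); attach at lengths (187/32, 187/32); label the merged cluster FJKMRX
final tree: (((F:-1/16,(K:11/4,X:25/4):129/16):9/16,(J:17/4,M:31/4):101/16):187/32,R:187/32)
total length: 761/16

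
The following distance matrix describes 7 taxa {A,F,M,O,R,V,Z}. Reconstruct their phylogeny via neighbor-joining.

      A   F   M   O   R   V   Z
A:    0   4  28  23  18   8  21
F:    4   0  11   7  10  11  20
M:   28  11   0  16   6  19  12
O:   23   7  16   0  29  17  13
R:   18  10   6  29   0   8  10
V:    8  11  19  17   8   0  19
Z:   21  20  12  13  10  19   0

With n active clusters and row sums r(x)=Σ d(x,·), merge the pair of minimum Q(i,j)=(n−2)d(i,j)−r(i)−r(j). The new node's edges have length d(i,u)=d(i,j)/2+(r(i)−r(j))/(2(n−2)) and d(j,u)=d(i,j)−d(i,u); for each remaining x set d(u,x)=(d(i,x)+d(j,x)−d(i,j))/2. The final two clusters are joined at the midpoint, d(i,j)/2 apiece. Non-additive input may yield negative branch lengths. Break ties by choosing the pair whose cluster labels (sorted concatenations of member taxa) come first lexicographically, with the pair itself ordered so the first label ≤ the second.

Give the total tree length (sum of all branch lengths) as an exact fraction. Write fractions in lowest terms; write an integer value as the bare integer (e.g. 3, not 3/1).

1307/32

step 1: merge (A,F) at d=4, Q=-145; branch lengths A→59/10, F→-19/10; new cluster AF
  updated: d(AF,M)=35/2, d(AF,O)=13, d(AF,R)=12, d(AF,V)=15/2, d(AF,Z)=37/2
step 2: merge (M,R) at d=6, Q=-223/2; branch lengths M→59/16, R→37/16; new cluster MR
  updated: d(AF,MR)=47/4, d(MR,O)=39/2, d(MR,V)=21/2, d(MR,Z)=8
step 3: merge (MR,Z) at d=8, Q=-337/4; branch lengths MR→61/24, Z→131/24; new cluster MRZ
  updated: d(AF,MRZ)=89/8, d(MRZ,O)=49/4, d(MRZ,V)=43/4
step 4: merge (AF,V) at d=15/2, Q=-415/8; branch lengths AF→91/32, V→149/32; new cluster AFV
  updated: d(AFV,MRZ)=115/16, d(AFV,O)=45/4
step 5: merge (AFV,MRZ) at d=115/16, Q=-491/16; branch lengths AFV→99/32, MRZ→131/32; new cluster AFMRVZ
  updated: d(AFMRVZ,O)=261/32
step 6: merge (AFMRVZ,O) at d=261/32; branch lengths AFMRVZ→261/64, O→261/64; new cluster AFMORVZ
final tree: ((((A:59/10,F:-19/10):91/32,V:149/32):99/32,((M:59/16,R:37/16):61/24,Z:131/24):131/32):261/64,O:261/64)
total length: 1307/32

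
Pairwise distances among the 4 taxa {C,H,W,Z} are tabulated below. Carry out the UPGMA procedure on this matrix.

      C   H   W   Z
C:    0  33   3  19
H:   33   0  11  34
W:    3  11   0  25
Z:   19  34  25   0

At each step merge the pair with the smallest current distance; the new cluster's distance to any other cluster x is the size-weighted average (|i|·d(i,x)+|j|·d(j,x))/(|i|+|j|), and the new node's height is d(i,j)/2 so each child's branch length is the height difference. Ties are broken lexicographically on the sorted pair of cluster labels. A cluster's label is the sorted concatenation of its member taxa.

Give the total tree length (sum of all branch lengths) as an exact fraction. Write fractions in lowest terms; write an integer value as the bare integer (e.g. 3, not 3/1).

step 1: merge (C,W) at d=3; branch lengths C→3/2, W→3/2; new cluster CW
  updated: d(CW,H)=22, d(CW,Z)=22
step 2: merge (CW,H) at d=22; branch lengths CW→19/2, H→11; new cluster CHW
  updated: d(CHW,Z)=26
step 3: merge (CHW,Z) at d=26; branch lengths CHW→2, Z→13; new cluster CHWZ
final tree: (((C:3/2,W:3/2):19/2,H:11):2,Z:13)
total length: 77/2

77/2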